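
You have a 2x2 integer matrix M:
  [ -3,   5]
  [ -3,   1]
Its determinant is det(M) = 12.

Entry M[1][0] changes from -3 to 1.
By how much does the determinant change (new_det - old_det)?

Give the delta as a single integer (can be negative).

Cofactor C_10 = -5
Entry delta = 1 - -3 = 4
Det delta = entry_delta * cofactor = 4 * -5 = -20

Answer: -20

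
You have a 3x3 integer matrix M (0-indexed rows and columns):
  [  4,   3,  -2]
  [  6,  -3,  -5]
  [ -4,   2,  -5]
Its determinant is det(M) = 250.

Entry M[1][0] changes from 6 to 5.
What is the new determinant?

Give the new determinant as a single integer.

det is linear in row 1: changing M[1][0] by delta changes det by delta * cofactor(1,0).
Cofactor C_10 = (-1)^(1+0) * minor(1,0) = 11
Entry delta = 5 - 6 = -1
Det delta = -1 * 11 = -11
New det = 250 + -11 = 239

Answer: 239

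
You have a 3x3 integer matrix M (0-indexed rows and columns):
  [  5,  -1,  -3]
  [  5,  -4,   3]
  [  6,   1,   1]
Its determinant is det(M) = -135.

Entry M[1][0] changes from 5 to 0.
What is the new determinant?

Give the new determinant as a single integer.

det is linear in row 1: changing M[1][0] by delta changes det by delta * cofactor(1,0).
Cofactor C_10 = (-1)^(1+0) * minor(1,0) = -2
Entry delta = 0 - 5 = -5
Det delta = -5 * -2 = 10
New det = -135 + 10 = -125

Answer: -125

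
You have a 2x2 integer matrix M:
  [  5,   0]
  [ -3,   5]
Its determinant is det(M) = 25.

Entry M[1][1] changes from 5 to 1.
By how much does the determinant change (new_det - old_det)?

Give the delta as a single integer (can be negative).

Cofactor C_11 = 5
Entry delta = 1 - 5 = -4
Det delta = entry_delta * cofactor = -4 * 5 = -20

Answer: -20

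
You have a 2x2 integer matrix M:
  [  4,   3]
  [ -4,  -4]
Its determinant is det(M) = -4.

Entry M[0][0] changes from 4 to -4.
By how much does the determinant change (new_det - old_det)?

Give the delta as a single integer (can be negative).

Answer: 32

Derivation:
Cofactor C_00 = -4
Entry delta = -4 - 4 = -8
Det delta = entry_delta * cofactor = -8 * -4 = 32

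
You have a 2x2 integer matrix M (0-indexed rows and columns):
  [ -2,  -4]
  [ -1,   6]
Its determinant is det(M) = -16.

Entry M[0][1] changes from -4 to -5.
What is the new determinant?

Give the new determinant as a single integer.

Answer: -17

Derivation:
det is linear in row 0: changing M[0][1] by delta changes det by delta * cofactor(0,1).
Cofactor C_01 = (-1)^(0+1) * minor(0,1) = 1
Entry delta = -5 - -4 = -1
Det delta = -1 * 1 = -1
New det = -16 + -1 = -17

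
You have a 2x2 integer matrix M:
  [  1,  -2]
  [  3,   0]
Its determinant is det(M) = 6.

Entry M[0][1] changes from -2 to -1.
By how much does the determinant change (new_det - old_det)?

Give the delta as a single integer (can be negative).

Answer: -3

Derivation:
Cofactor C_01 = -3
Entry delta = -1 - -2 = 1
Det delta = entry_delta * cofactor = 1 * -3 = -3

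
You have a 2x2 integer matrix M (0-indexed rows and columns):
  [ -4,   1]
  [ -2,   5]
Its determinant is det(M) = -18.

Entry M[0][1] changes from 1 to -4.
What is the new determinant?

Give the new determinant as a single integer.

det is linear in row 0: changing M[0][1] by delta changes det by delta * cofactor(0,1).
Cofactor C_01 = (-1)^(0+1) * minor(0,1) = 2
Entry delta = -4 - 1 = -5
Det delta = -5 * 2 = -10
New det = -18 + -10 = -28

Answer: -28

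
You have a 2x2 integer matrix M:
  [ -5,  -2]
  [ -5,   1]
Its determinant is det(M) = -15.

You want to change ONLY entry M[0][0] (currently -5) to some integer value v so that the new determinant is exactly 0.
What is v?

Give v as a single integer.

det is linear in entry M[0][0]: det = old_det + (v - -5) * C_00
Cofactor C_00 = 1
Want det = 0: -15 + (v - -5) * 1 = 0
  (v - -5) = 15 / 1 = 15
  v = -5 + (15) = 10

Answer: 10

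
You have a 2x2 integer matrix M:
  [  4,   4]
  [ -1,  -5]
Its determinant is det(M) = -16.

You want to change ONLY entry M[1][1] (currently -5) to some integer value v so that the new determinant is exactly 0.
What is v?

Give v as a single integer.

det is linear in entry M[1][1]: det = old_det + (v - -5) * C_11
Cofactor C_11 = 4
Want det = 0: -16 + (v - -5) * 4 = 0
  (v - -5) = 16 / 4 = 4
  v = -5 + (4) = -1

Answer: -1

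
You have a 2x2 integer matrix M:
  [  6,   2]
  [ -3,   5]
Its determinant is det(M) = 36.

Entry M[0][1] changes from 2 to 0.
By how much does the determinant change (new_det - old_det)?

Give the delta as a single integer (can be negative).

Answer: -6

Derivation:
Cofactor C_01 = 3
Entry delta = 0 - 2 = -2
Det delta = entry_delta * cofactor = -2 * 3 = -6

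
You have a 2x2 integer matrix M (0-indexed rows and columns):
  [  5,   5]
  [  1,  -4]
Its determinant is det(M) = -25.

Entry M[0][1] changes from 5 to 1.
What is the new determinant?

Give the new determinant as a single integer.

Answer: -21

Derivation:
det is linear in row 0: changing M[0][1] by delta changes det by delta * cofactor(0,1).
Cofactor C_01 = (-1)^(0+1) * minor(0,1) = -1
Entry delta = 1 - 5 = -4
Det delta = -4 * -1 = 4
New det = -25 + 4 = -21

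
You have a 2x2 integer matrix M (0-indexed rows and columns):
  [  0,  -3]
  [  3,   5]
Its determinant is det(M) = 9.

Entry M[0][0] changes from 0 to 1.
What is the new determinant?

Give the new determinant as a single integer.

Answer: 14

Derivation:
det is linear in row 0: changing M[0][0] by delta changes det by delta * cofactor(0,0).
Cofactor C_00 = (-1)^(0+0) * minor(0,0) = 5
Entry delta = 1 - 0 = 1
Det delta = 1 * 5 = 5
New det = 9 + 5 = 14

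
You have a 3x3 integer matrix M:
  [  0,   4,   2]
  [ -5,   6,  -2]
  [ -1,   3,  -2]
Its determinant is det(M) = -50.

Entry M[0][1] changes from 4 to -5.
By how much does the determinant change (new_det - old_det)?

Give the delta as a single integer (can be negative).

Answer: 72

Derivation:
Cofactor C_01 = -8
Entry delta = -5 - 4 = -9
Det delta = entry_delta * cofactor = -9 * -8 = 72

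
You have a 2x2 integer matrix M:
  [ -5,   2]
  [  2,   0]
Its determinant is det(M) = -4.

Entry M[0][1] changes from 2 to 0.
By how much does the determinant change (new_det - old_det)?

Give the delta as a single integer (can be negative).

Answer: 4

Derivation:
Cofactor C_01 = -2
Entry delta = 0 - 2 = -2
Det delta = entry_delta * cofactor = -2 * -2 = 4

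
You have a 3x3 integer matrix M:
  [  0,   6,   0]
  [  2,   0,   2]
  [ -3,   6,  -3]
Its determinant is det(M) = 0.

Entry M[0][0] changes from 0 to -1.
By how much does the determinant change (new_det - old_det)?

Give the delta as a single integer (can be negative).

Cofactor C_00 = -12
Entry delta = -1 - 0 = -1
Det delta = entry_delta * cofactor = -1 * -12 = 12

Answer: 12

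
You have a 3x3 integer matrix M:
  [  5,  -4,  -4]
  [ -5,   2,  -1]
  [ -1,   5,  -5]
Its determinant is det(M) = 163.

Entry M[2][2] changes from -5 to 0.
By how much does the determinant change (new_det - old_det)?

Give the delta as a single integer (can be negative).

Answer: -50

Derivation:
Cofactor C_22 = -10
Entry delta = 0 - -5 = 5
Det delta = entry_delta * cofactor = 5 * -10 = -50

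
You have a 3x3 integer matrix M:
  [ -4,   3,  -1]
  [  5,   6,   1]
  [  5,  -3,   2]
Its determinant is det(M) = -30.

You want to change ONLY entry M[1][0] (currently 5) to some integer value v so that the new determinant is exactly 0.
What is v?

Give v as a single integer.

det is linear in entry M[1][0]: det = old_det + (v - 5) * C_10
Cofactor C_10 = -3
Want det = 0: -30 + (v - 5) * -3 = 0
  (v - 5) = 30 / -3 = -10
  v = 5 + (-10) = -5

Answer: -5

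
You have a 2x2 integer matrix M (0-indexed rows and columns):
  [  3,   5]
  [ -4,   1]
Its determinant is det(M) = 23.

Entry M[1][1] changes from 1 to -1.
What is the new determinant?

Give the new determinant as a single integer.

Answer: 17

Derivation:
det is linear in row 1: changing M[1][1] by delta changes det by delta * cofactor(1,1).
Cofactor C_11 = (-1)^(1+1) * minor(1,1) = 3
Entry delta = -1 - 1 = -2
Det delta = -2 * 3 = -6
New det = 23 + -6 = 17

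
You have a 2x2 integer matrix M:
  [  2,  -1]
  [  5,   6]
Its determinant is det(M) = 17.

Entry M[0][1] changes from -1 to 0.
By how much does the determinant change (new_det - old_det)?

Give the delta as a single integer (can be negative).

Cofactor C_01 = -5
Entry delta = 0 - -1 = 1
Det delta = entry_delta * cofactor = 1 * -5 = -5

Answer: -5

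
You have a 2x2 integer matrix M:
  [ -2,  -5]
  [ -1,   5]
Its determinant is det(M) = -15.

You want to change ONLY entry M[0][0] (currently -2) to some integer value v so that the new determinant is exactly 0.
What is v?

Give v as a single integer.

det is linear in entry M[0][0]: det = old_det + (v - -2) * C_00
Cofactor C_00 = 5
Want det = 0: -15 + (v - -2) * 5 = 0
  (v - -2) = 15 / 5 = 3
  v = -2 + (3) = 1

Answer: 1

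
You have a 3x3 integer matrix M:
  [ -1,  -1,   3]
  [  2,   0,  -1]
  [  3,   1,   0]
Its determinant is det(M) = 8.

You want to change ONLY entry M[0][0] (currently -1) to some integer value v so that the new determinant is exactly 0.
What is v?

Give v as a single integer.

det is linear in entry M[0][0]: det = old_det + (v - -1) * C_00
Cofactor C_00 = 1
Want det = 0: 8 + (v - -1) * 1 = 0
  (v - -1) = -8 / 1 = -8
  v = -1 + (-8) = -9

Answer: -9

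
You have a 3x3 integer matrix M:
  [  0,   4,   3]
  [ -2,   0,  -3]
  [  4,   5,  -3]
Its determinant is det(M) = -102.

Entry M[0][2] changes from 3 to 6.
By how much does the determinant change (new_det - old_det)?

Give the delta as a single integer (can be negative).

Answer: -30

Derivation:
Cofactor C_02 = -10
Entry delta = 6 - 3 = 3
Det delta = entry_delta * cofactor = 3 * -10 = -30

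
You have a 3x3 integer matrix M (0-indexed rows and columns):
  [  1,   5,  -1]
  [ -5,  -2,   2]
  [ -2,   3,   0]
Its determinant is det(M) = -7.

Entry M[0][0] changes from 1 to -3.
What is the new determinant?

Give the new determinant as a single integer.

det is linear in row 0: changing M[0][0] by delta changes det by delta * cofactor(0,0).
Cofactor C_00 = (-1)^(0+0) * minor(0,0) = -6
Entry delta = -3 - 1 = -4
Det delta = -4 * -6 = 24
New det = -7 + 24 = 17

Answer: 17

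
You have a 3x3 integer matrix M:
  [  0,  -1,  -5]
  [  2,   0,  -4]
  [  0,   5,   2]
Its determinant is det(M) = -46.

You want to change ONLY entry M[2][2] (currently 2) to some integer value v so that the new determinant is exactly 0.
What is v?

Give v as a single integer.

det is linear in entry M[2][2]: det = old_det + (v - 2) * C_22
Cofactor C_22 = 2
Want det = 0: -46 + (v - 2) * 2 = 0
  (v - 2) = 46 / 2 = 23
  v = 2 + (23) = 25

Answer: 25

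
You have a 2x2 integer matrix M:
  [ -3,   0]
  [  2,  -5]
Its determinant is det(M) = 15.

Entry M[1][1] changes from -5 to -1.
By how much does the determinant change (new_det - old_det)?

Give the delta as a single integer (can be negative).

Cofactor C_11 = -3
Entry delta = -1 - -5 = 4
Det delta = entry_delta * cofactor = 4 * -3 = -12

Answer: -12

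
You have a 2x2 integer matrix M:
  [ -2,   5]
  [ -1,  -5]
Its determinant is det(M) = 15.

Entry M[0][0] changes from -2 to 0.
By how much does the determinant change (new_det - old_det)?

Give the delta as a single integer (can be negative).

Answer: -10

Derivation:
Cofactor C_00 = -5
Entry delta = 0 - -2 = 2
Det delta = entry_delta * cofactor = 2 * -5 = -10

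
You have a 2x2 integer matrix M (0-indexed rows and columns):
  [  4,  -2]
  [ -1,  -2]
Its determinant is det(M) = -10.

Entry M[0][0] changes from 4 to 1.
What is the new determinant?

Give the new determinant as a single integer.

Answer: -4

Derivation:
det is linear in row 0: changing M[0][0] by delta changes det by delta * cofactor(0,0).
Cofactor C_00 = (-1)^(0+0) * minor(0,0) = -2
Entry delta = 1 - 4 = -3
Det delta = -3 * -2 = 6
New det = -10 + 6 = -4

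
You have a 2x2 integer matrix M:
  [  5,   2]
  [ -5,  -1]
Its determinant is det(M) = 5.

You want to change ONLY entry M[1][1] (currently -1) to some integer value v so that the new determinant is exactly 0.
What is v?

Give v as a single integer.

det is linear in entry M[1][1]: det = old_det + (v - -1) * C_11
Cofactor C_11 = 5
Want det = 0: 5 + (v - -1) * 5 = 0
  (v - -1) = -5 / 5 = -1
  v = -1 + (-1) = -2

Answer: -2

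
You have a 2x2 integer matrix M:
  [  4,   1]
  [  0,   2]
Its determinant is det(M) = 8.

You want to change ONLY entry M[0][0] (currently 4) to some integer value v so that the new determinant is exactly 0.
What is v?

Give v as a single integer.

det is linear in entry M[0][0]: det = old_det + (v - 4) * C_00
Cofactor C_00 = 2
Want det = 0: 8 + (v - 4) * 2 = 0
  (v - 4) = -8 / 2 = -4
  v = 4 + (-4) = 0

Answer: 0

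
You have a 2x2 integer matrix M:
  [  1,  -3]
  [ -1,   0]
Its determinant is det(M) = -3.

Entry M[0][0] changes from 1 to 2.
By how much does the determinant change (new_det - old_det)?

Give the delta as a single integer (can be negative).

Cofactor C_00 = 0
Entry delta = 2 - 1 = 1
Det delta = entry_delta * cofactor = 1 * 0 = 0

Answer: 0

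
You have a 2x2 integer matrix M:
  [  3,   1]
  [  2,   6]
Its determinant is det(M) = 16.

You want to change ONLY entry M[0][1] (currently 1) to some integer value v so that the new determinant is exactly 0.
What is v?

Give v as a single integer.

Answer: 9

Derivation:
det is linear in entry M[0][1]: det = old_det + (v - 1) * C_01
Cofactor C_01 = -2
Want det = 0: 16 + (v - 1) * -2 = 0
  (v - 1) = -16 / -2 = 8
  v = 1 + (8) = 9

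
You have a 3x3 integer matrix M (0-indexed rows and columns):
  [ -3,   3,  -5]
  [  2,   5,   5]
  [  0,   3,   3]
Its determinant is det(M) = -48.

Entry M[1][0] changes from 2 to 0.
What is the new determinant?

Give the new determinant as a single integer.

Answer: 0

Derivation:
det is linear in row 1: changing M[1][0] by delta changes det by delta * cofactor(1,0).
Cofactor C_10 = (-1)^(1+0) * minor(1,0) = -24
Entry delta = 0 - 2 = -2
Det delta = -2 * -24 = 48
New det = -48 + 48 = 0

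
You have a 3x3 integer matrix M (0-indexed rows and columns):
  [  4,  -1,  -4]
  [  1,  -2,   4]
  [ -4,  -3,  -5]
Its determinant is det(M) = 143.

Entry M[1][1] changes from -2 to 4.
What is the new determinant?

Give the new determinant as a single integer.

det is linear in row 1: changing M[1][1] by delta changes det by delta * cofactor(1,1).
Cofactor C_11 = (-1)^(1+1) * minor(1,1) = -36
Entry delta = 4 - -2 = 6
Det delta = 6 * -36 = -216
New det = 143 + -216 = -73

Answer: -73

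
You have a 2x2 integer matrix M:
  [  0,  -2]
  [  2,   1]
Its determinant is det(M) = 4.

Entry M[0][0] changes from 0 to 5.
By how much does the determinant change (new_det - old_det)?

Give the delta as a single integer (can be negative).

Cofactor C_00 = 1
Entry delta = 5 - 0 = 5
Det delta = entry_delta * cofactor = 5 * 1 = 5

Answer: 5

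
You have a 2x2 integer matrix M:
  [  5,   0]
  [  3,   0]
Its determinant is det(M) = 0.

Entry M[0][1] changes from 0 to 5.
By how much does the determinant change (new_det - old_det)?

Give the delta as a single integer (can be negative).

Cofactor C_01 = -3
Entry delta = 5 - 0 = 5
Det delta = entry_delta * cofactor = 5 * -3 = -15

Answer: -15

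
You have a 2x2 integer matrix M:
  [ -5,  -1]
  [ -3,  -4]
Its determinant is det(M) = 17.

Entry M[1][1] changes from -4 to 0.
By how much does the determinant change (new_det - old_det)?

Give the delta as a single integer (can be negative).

Answer: -20

Derivation:
Cofactor C_11 = -5
Entry delta = 0 - -4 = 4
Det delta = entry_delta * cofactor = 4 * -5 = -20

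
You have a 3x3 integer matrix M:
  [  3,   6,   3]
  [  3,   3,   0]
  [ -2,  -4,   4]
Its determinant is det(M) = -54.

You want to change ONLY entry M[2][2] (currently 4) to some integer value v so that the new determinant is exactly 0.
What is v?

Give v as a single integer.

Answer: -2

Derivation:
det is linear in entry M[2][2]: det = old_det + (v - 4) * C_22
Cofactor C_22 = -9
Want det = 0: -54 + (v - 4) * -9 = 0
  (v - 4) = 54 / -9 = -6
  v = 4 + (-6) = -2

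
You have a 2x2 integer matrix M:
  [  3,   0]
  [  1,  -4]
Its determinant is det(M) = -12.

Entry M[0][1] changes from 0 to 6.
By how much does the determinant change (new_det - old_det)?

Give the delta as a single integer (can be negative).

Cofactor C_01 = -1
Entry delta = 6 - 0 = 6
Det delta = entry_delta * cofactor = 6 * -1 = -6

Answer: -6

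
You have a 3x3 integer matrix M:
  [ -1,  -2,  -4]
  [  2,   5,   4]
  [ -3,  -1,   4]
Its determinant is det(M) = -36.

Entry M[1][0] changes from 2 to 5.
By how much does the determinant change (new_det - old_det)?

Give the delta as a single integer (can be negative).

Answer: 36

Derivation:
Cofactor C_10 = 12
Entry delta = 5 - 2 = 3
Det delta = entry_delta * cofactor = 3 * 12 = 36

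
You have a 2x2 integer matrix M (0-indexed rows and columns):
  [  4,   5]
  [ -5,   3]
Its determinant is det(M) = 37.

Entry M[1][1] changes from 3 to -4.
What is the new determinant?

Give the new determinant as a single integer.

Answer: 9

Derivation:
det is linear in row 1: changing M[1][1] by delta changes det by delta * cofactor(1,1).
Cofactor C_11 = (-1)^(1+1) * minor(1,1) = 4
Entry delta = -4 - 3 = -7
Det delta = -7 * 4 = -28
New det = 37 + -28 = 9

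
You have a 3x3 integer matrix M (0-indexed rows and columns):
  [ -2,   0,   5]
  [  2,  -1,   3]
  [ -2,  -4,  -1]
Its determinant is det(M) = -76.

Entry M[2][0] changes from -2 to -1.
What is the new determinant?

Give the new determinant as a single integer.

det is linear in row 2: changing M[2][0] by delta changes det by delta * cofactor(2,0).
Cofactor C_20 = (-1)^(2+0) * minor(2,0) = 5
Entry delta = -1 - -2 = 1
Det delta = 1 * 5 = 5
New det = -76 + 5 = -71

Answer: -71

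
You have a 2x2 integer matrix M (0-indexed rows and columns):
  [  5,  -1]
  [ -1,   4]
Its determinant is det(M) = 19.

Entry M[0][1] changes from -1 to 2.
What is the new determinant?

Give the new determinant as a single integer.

det is linear in row 0: changing M[0][1] by delta changes det by delta * cofactor(0,1).
Cofactor C_01 = (-1)^(0+1) * minor(0,1) = 1
Entry delta = 2 - -1 = 3
Det delta = 3 * 1 = 3
New det = 19 + 3 = 22

Answer: 22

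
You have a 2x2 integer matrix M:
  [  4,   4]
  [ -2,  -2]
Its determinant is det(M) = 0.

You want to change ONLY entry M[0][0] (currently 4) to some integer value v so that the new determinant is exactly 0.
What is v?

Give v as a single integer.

Answer: 4

Derivation:
det is linear in entry M[0][0]: det = old_det + (v - 4) * C_00
Cofactor C_00 = -2
Want det = 0: 0 + (v - 4) * -2 = 0
  (v - 4) = 0 / -2 = 0
  v = 4 + (0) = 4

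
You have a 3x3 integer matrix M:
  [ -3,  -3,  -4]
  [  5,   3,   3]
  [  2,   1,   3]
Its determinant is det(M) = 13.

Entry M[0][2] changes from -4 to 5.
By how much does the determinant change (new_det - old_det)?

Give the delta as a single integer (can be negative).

Cofactor C_02 = -1
Entry delta = 5 - -4 = 9
Det delta = entry_delta * cofactor = 9 * -1 = -9

Answer: -9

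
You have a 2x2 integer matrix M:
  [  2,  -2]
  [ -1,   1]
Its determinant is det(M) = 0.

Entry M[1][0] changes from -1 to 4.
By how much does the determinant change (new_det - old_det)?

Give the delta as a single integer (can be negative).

Answer: 10

Derivation:
Cofactor C_10 = 2
Entry delta = 4 - -1 = 5
Det delta = entry_delta * cofactor = 5 * 2 = 10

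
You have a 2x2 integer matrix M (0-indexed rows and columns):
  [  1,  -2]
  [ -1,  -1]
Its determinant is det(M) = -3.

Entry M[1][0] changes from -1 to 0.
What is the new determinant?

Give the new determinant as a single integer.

Answer: -1

Derivation:
det is linear in row 1: changing M[1][0] by delta changes det by delta * cofactor(1,0).
Cofactor C_10 = (-1)^(1+0) * minor(1,0) = 2
Entry delta = 0 - -1 = 1
Det delta = 1 * 2 = 2
New det = -3 + 2 = -1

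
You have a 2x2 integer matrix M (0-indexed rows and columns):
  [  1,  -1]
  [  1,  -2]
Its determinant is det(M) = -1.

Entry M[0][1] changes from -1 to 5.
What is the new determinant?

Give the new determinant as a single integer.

det is linear in row 0: changing M[0][1] by delta changes det by delta * cofactor(0,1).
Cofactor C_01 = (-1)^(0+1) * minor(0,1) = -1
Entry delta = 5 - -1 = 6
Det delta = 6 * -1 = -6
New det = -1 + -6 = -7

Answer: -7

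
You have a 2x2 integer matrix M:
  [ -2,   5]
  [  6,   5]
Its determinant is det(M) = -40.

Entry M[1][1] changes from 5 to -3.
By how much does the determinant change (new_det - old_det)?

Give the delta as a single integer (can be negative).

Answer: 16

Derivation:
Cofactor C_11 = -2
Entry delta = -3 - 5 = -8
Det delta = entry_delta * cofactor = -8 * -2 = 16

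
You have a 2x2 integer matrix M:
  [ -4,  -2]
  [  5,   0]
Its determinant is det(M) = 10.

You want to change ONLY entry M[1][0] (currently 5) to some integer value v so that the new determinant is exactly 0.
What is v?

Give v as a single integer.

det is linear in entry M[1][0]: det = old_det + (v - 5) * C_10
Cofactor C_10 = 2
Want det = 0: 10 + (v - 5) * 2 = 0
  (v - 5) = -10 / 2 = -5
  v = 5 + (-5) = 0

Answer: 0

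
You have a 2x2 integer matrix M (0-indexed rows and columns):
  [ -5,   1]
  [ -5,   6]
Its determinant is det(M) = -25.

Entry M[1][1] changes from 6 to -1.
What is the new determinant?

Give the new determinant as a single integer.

Answer: 10

Derivation:
det is linear in row 1: changing M[1][1] by delta changes det by delta * cofactor(1,1).
Cofactor C_11 = (-1)^(1+1) * minor(1,1) = -5
Entry delta = -1 - 6 = -7
Det delta = -7 * -5 = 35
New det = -25 + 35 = 10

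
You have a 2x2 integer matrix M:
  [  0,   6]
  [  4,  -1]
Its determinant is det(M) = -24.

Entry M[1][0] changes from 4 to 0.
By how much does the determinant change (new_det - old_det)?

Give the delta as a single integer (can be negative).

Answer: 24

Derivation:
Cofactor C_10 = -6
Entry delta = 0 - 4 = -4
Det delta = entry_delta * cofactor = -4 * -6 = 24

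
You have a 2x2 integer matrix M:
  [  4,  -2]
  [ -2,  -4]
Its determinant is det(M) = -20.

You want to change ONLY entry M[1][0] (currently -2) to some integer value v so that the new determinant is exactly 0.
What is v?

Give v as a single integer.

Answer: 8

Derivation:
det is linear in entry M[1][0]: det = old_det + (v - -2) * C_10
Cofactor C_10 = 2
Want det = 0: -20 + (v - -2) * 2 = 0
  (v - -2) = 20 / 2 = 10
  v = -2 + (10) = 8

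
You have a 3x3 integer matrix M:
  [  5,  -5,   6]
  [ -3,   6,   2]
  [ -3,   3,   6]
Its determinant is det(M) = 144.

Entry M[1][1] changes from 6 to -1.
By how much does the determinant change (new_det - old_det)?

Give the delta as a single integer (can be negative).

Answer: -336

Derivation:
Cofactor C_11 = 48
Entry delta = -1 - 6 = -7
Det delta = entry_delta * cofactor = -7 * 48 = -336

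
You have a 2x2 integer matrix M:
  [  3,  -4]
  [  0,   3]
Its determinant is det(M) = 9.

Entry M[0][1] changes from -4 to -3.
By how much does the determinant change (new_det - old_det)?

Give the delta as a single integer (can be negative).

Answer: 0

Derivation:
Cofactor C_01 = 0
Entry delta = -3 - -4 = 1
Det delta = entry_delta * cofactor = 1 * 0 = 0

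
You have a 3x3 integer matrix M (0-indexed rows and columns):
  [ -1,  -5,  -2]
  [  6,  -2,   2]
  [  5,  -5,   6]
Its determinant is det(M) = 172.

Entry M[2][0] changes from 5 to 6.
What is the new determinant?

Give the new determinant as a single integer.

Answer: 158

Derivation:
det is linear in row 2: changing M[2][0] by delta changes det by delta * cofactor(2,0).
Cofactor C_20 = (-1)^(2+0) * minor(2,0) = -14
Entry delta = 6 - 5 = 1
Det delta = 1 * -14 = -14
New det = 172 + -14 = 158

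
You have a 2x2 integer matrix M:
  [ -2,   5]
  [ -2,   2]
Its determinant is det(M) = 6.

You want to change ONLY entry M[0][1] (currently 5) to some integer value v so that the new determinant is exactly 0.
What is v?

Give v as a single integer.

Answer: 2

Derivation:
det is linear in entry M[0][1]: det = old_det + (v - 5) * C_01
Cofactor C_01 = 2
Want det = 0: 6 + (v - 5) * 2 = 0
  (v - 5) = -6 / 2 = -3
  v = 5 + (-3) = 2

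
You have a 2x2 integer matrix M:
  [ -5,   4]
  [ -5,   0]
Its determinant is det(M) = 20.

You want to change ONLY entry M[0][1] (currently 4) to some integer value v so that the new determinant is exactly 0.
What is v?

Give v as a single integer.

Answer: 0

Derivation:
det is linear in entry M[0][1]: det = old_det + (v - 4) * C_01
Cofactor C_01 = 5
Want det = 0: 20 + (v - 4) * 5 = 0
  (v - 4) = -20 / 5 = -4
  v = 4 + (-4) = 0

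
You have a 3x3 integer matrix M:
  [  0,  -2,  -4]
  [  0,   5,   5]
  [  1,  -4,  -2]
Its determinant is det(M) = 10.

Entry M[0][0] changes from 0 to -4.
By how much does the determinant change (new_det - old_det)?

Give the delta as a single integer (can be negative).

Cofactor C_00 = 10
Entry delta = -4 - 0 = -4
Det delta = entry_delta * cofactor = -4 * 10 = -40

Answer: -40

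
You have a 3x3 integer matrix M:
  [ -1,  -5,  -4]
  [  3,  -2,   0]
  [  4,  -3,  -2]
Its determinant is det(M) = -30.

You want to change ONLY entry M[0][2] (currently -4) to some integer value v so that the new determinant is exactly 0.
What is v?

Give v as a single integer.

det is linear in entry M[0][2]: det = old_det + (v - -4) * C_02
Cofactor C_02 = -1
Want det = 0: -30 + (v - -4) * -1 = 0
  (v - -4) = 30 / -1 = -30
  v = -4 + (-30) = -34

Answer: -34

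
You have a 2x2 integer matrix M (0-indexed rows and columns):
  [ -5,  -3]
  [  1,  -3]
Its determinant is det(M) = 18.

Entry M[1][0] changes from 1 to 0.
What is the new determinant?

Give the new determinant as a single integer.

det is linear in row 1: changing M[1][0] by delta changes det by delta * cofactor(1,0).
Cofactor C_10 = (-1)^(1+0) * minor(1,0) = 3
Entry delta = 0 - 1 = -1
Det delta = -1 * 3 = -3
New det = 18 + -3 = 15

Answer: 15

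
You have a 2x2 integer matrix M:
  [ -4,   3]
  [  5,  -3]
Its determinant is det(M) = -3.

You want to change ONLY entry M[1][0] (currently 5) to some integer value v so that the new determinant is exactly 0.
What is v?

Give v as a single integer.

Answer: 4

Derivation:
det is linear in entry M[1][0]: det = old_det + (v - 5) * C_10
Cofactor C_10 = -3
Want det = 0: -3 + (v - 5) * -3 = 0
  (v - 5) = 3 / -3 = -1
  v = 5 + (-1) = 4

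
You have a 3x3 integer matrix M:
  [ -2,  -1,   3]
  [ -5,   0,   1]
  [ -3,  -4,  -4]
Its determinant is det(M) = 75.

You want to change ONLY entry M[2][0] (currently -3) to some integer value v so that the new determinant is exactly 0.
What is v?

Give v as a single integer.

det is linear in entry M[2][0]: det = old_det + (v - -3) * C_20
Cofactor C_20 = -1
Want det = 0: 75 + (v - -3) * -1 = 0
  (v - -3) = -75 / -1 = 75
  v = -3 + (75) = 72

Answer: 72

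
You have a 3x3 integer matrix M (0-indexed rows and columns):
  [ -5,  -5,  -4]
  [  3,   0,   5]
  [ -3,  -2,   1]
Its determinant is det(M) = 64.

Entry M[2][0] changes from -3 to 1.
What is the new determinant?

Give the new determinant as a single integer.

Answer: -36

Derivation:
det is linear in row 2: changing M[2][0] by delta changes det by delta * cofactor(2,0).
Cofactor C_20 = (-1)^(2+0) * minor(2,0) = -25
Entry delta = 1 - -3 = 4
Det delta = 4 * -25 = -100
New det = 64 + -100 = -36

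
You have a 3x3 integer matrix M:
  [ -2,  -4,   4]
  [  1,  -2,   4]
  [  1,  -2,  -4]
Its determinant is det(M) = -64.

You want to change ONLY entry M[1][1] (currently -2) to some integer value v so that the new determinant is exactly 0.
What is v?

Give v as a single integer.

det is linear in entry M[1][1]: det = old_det + (v - -2) * C_11
Cofactor C_11 = 4
Want det = 0: -64 + (v - -2) * 4 = 0
  (v - -2) = 64 / 4 = 16
  v = -2 + (16) = 14

Answer: 14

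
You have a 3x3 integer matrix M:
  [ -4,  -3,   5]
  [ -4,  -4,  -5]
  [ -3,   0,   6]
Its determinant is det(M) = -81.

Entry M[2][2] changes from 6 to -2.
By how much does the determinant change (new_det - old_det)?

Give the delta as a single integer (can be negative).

Answer: -32

Derivation:
Cofactor C_22 = 4
Entry delta = -2 - 6 = -8
Det delta = entry_delta * cofactor = -8 * 4 = -32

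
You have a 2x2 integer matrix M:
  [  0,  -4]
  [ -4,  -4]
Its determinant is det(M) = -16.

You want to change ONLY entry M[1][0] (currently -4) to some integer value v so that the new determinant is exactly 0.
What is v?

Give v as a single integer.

Answer: 0

Derivation:
det is linear in entry M[1][0]: det = old_det + (v - -4) * C_10
Cofactor C_10 = 4
Want det = 0: -16 + (v - -4) * 4 = 0
  (v - -4) = 16 / 4 = 4
  v = -4 + (4) = 0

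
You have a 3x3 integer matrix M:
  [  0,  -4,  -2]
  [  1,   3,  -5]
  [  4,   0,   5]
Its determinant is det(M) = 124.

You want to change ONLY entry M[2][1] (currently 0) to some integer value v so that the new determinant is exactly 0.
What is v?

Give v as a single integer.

Answer: 62

Derivation:
det is linear in entry M[2][1]: det = old_det + (v - 0) * C_21
Cofactor C_21 = -2
Want det = 0: 124 + (v - 0) * -2 = 0
  (v - 0) = -124 / -2 = 62
  v = 0 + (62) = 62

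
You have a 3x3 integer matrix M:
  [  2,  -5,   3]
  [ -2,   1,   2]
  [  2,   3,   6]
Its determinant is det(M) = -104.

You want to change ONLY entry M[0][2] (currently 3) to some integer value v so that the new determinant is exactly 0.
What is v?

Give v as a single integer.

det is linear in entry M[0][2]: det = old_det + (v - 3) * C_02
Cofactor C_02 = -8
Want det = 0: -104 + (v - 3) * -8 = 0
  (v - 3) = 104 / -8 = -13
  v = 3 + (-13) = -10

Answer: -10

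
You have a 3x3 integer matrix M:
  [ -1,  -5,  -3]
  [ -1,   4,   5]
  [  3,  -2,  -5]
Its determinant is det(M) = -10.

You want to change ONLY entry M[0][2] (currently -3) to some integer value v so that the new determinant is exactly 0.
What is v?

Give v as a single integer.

det is linear in entry M[0][2]: det = old_det + (v - -3) * C_02
Cofactor C_02 = -10
Want det = 0: -10 + (v - -3) * -10 = 0
  (v - -3) = 10 / -10 = -1
  v = -3 + (-1) = -4

Answer: -4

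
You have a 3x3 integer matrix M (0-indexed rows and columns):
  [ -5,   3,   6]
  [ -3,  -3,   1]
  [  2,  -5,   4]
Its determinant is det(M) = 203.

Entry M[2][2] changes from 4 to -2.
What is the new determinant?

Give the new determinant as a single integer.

det is linear in row 2: changing M[2][2] by delta changes det by delta * cofactor(2,2).
Cofactor C_22 = (-1)^(2+2) * minor(2,2) = 24
Entry delta = -2 - 4 = -6
Det delta = -6 * 24 = -144
New det = 203 + -144 = 59

Answer: 59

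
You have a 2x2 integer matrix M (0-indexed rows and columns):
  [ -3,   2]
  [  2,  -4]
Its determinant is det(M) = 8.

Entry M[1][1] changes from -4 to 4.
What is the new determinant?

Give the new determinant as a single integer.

Answer: -16

Derivation:
det is linear in row 1: changing M[1][1] by delta changes det by delta * cofactor(1,1).
Cofactor C_11 = (-1)^(1+1) * minor(1,1) = -3
Entry delta = 4 - -4 = 8
Det delta = 8 * -3 = -24
New det = 8 + -24 = -16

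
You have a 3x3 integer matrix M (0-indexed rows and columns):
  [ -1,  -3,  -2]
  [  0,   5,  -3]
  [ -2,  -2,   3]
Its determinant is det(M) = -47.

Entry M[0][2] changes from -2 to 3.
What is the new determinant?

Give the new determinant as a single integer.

det is linear in row 0: changing M[0][2] by delta changes det by delta * cofactor(0,2).
Cofactor C_02 = (-1)^(0+2) * minor(0,2) = 10
Entry delta = 3 - -2 = 5
Det delta = 5 * 10 = 50
New det = -47 + 50 = 3

Answer: 3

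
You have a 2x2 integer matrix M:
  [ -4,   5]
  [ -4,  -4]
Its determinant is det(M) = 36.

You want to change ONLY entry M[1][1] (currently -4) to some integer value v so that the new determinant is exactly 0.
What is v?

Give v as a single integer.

det is linear in entry M[1][1]: det = old_det + (v - -4) * C_11
Cofactor C_11 = -4
Want det = 0: 36 + (v - -4) * -4 = 0
  (v - -4) = -36 / -4 = 9
  v = -4 + (9) = 5

Answer: 5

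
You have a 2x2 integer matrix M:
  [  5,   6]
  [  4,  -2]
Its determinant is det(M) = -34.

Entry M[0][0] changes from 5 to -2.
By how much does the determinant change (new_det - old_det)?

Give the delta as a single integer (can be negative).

Cofactor C_00 = -2
Entry delta = -2 - 5 = -7
Det delta = entry_delta * cofactor = -7 * -2 = 14

Answer: 14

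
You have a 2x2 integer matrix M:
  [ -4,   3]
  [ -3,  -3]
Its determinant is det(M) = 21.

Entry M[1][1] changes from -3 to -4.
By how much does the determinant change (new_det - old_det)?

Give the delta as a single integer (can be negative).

Cofactor C_11 = -4
Entry delta = -4 - -3 = -1
Det delta = entry_delta * cofactor = -1 * -4 = 4

Answer: 4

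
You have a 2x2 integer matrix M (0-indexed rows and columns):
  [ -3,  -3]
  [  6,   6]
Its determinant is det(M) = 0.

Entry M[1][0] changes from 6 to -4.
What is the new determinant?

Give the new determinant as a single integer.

Answer: -30

Derivation:
det is linear in row 1: changing M[1][0] by delta changes det by delta * cofactor(1,0).
Cofactor C_10 = (-1)^(1+0) * minor(1,0) = 3
Entry delta = -4 - 6 = -10
Det delta = -10 * 3 = -30
New det = 0 + -30 = -30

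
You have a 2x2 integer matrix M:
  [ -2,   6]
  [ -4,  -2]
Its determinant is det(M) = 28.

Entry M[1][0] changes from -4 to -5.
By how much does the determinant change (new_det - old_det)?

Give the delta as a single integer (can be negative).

Answer: 6

Derivation:
Cofactor C_10 = -6
Entry delta = -5 - -4 = -1
Det delta = entry_delta * cofactor = -1 * -6 = 6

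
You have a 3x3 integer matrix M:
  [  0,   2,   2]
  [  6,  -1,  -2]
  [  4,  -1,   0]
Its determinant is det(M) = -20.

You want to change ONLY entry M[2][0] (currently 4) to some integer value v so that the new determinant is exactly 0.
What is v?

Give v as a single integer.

det is linear in entry M[2][0]: det = old_det + (v - 4) * C_20
Cofactor C_20 = -2
Want det = 0: -20 + (v - 4) * -2 = 0
  (v - 4) = 20 / -2 = -10
  v = 4 + (-10) = -6

Answer: -6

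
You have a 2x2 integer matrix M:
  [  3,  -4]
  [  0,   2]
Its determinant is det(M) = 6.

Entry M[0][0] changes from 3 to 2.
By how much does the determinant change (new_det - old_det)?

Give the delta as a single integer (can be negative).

Cofactor C_00 = 2
Entry delta = 2 - 3 = -1
Det delta = entry_delta * cofactor = -1 * 2 = -2

Answer: -2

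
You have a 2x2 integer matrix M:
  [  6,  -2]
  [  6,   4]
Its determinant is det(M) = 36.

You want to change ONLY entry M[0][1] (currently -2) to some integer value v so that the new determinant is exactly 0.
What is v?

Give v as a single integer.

Answer: 4

Derivation:
det is linear in entry M[0][1]: det = old_det + (v - -2) * C_01
Cofactor C_01 = -6
Want det = 0: 36 + (v - -2) * -6 = 0
  (v - -2) = -36 / -6 = 6
  v = -2 + (6) = 4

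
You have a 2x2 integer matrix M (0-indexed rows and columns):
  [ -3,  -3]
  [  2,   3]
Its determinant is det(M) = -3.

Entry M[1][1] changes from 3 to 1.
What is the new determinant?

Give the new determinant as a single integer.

Answer: 3

Derivation:
det is linear in row 1: changing M[1][1] by delta changes det by delta * cofactor(1,1).
Cofactor C_11 = (-1)^(1+1) * minor(1,1) = -3
Entry delta = 1 - 3 = -2
Det delta = -2 * -3 = 6
New det = -3 + 6 = 3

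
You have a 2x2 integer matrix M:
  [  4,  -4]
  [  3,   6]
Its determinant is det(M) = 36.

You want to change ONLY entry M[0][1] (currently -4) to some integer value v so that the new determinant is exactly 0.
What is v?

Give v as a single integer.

Answer: 8

Derivation:
det is linear in entry M[0][1]: det = old_det + (v - -4) * C_01
Cofactor C_01 = -3
Want det = 0: 36 + (v - -4) * -3 = 0
  (v - -4) = -36 / -3 = 12
  v = -4 + (12) = 8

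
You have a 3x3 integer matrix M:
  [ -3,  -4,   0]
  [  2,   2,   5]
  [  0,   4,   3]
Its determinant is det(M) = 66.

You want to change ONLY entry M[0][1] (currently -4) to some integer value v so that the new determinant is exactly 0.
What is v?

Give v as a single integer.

Answer: 7

Derivation:
det is linear in entry M[0][1]: det = old_det + (v - -4) * C_01
Cofactor C_01 = -6
Want det = 0: 66 + (v - -4) * -6 = 0
  (v - -4) = -66 / -6 = 11
  v = -4 + (11) = 7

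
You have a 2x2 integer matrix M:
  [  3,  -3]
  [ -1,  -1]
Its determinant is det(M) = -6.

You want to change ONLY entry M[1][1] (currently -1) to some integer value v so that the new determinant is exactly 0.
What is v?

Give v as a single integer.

Answer: 1

Derivation:
det is linear in entry M[1][1]: det = old_det + (v - -1) * C_11
Cofactor C_11 = 3
Want det = 0: -6 + (v - -1) * 3 = 0
  (v - -1) = 6 / 3 = 2
  v = -1 + (2) = 1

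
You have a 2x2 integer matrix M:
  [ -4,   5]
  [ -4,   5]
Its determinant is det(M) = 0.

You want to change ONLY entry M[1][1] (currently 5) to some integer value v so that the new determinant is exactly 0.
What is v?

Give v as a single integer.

det is linear in entry M[1][1]: det = old_det + (v - 5) * C_11
Cofactor C_11 = -4
Want det = 0: 0 + (v - 5) * -4 = 0
  (v - 5) = 0 / -4 = 0
  v = 5 + (0) = 5

Answer: 5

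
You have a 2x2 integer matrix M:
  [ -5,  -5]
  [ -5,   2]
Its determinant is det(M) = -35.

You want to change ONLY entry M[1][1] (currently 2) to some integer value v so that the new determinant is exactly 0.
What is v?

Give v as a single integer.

Answer: -5

Derivation:
det is linear in entry M[1][1]: det = old_det + (v - 2) * C_11
Cofactor C_11 = -5
Want det = 0: -35 + (v - 2) * -5 = 0
  (v - 2) = 35 / -5 = -7
  v = 2 + (-7) = -5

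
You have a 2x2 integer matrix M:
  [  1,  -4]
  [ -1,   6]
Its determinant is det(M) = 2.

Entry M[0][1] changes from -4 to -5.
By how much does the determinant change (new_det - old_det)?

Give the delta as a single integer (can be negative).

Answer: -1

Derivation:
Cofactor C_01 = 1
Entry delta = -5 - -4 = -1
Det delta = entry_delta * cofactor = -1 * 1 = -1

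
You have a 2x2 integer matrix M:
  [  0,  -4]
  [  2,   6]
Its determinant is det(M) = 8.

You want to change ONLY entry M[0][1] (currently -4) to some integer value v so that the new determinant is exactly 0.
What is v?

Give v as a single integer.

Answer: 0

Derivation:
det is linear in entry M[0][1]: det = old_det + (v - -4) * C_01
Cofactor C_01 = -2
Want det = 0: 8 + (v - -4) * -2 = 0
  (v - -4) = -8 / -2 = 4
  v = -4 + (4) = 0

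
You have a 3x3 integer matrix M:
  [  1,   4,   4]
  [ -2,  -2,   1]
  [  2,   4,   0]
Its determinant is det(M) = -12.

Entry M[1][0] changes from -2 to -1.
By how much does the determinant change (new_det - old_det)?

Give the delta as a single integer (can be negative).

Cofactor C_10 = 16
Entry delta = -1 - -2 = 1
Det delta = entry_delta * cofactor = 1 * 16 = 16

Answer: 16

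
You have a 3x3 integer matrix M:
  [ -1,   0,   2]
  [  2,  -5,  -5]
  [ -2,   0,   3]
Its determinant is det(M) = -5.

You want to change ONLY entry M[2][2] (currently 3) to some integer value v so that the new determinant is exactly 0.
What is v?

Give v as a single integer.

det is linear in entry M[2][2]: det = old_det + (v - 3) * C_22
Cofactor C_22 = 5
Want det = 0: -5 + (v - 3) * 5 = 0
  (v - 3) = 5 / 5 = 1
  v = 3 + (1) = 4

Answer: 4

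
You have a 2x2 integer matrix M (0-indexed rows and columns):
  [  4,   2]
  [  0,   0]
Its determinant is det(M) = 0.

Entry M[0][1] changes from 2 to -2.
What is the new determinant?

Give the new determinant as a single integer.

Answer: 0

Derivation:
det is linear in row 0: changing M[0][1] by delta changes det by delta * cofactor(0,1).
Cofactor C_01 = (-1)^(0+1) * minor(0,1) = 0
Entry delta = -2 - 2 = -4
Det delta = -4 * 0 = 0
New det = 0 + 0 = 0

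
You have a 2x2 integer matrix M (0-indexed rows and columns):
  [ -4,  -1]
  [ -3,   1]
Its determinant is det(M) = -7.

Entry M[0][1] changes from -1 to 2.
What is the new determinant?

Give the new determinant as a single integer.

Answer: 2

Derivation:
det is linear in row 0: changing M[0][1] by delta changes det by delta * cofactor(0,1).
Cofactor C_01 = (-1)^(0+1) * minor(0,1) = 3
Entry delta = 2 - -1 = 3
Det delta = 3 * 3 = 9
New det = -7 + 9 = 2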